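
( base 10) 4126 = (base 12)247A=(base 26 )62I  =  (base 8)10036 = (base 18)cd4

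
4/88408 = 1/22102 = 0.00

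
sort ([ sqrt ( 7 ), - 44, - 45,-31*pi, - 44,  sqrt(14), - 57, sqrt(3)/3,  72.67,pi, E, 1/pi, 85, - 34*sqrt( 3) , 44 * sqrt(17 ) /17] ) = [ - 31*pi, - 34*sqrt( 3 ), - 57, - 45, - 44, - 44,1/pi,  sqrt( 3) /3, sqrt(7 ), E, pi, sqrt(14),44*sqrt ( 17) /17, 72.67,85 ] 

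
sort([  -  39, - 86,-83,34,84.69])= [ - 86, - 83,  -  39,34, 84.69 ]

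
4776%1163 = 124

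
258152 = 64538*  4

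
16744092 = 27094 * 618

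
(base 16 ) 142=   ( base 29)b3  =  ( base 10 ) 322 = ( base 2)101000010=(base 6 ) 1254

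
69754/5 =69754/5 = 13950.80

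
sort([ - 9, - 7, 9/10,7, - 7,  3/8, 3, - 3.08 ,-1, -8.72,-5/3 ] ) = [ - 9,-8.72, - 7, - 7 , - 3.08, - 5/3, - 1 , 3/8,  9/10,3, 7 ]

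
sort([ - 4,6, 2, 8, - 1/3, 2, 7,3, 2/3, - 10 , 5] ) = [ - 10, - 4, - 1/3, 2/3, 2, 2, 3, 5, 6,7, 8] 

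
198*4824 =955152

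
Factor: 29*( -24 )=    - 696 = - 2^3*3^1*29^1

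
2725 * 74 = 201650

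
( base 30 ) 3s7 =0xDDB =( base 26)56b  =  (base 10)3547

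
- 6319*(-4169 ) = 26343911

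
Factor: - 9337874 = - 2^1*7^1 * 13^1*51307^1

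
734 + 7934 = 8668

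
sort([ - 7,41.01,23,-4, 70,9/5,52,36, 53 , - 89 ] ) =[ - 89,  -  7, - 4, 9/5, 23,36, 41.01,52,53, 70 ]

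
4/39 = 4/39 = 0.10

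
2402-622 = 1780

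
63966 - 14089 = 49877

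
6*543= 3258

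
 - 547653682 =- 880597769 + 332944087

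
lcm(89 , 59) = 5251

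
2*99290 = 198580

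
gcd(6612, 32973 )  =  87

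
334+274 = 608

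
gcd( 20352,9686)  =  2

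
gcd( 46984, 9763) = 1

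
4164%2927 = 1237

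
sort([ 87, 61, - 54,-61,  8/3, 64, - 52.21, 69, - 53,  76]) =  [  -  61, - 54,  -  53, -52.21, 8/3, 61, 64,69,  76,87 ]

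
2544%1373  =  1171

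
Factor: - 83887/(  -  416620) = 149/740  =  2^( - 2)*5^( -1 ) * 37^( - 1) * 149^1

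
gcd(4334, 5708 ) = 2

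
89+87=176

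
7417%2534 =2349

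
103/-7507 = -1 + 7404/7507 = - 0.01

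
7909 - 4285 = 3624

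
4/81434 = 2/40717 = 0.00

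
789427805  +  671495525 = 1460923330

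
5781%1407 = 153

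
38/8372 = 19/4186 = 0.00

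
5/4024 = 5/4024 = 0.00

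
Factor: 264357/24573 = 3^2*8191^(- 1)*9791^1 = 88119/8191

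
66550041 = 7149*9309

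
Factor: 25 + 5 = 2^1*3^1*5^1 = 30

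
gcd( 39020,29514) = 2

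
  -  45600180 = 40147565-85747745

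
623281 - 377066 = 246215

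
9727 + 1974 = 11701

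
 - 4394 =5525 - 9919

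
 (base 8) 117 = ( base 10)79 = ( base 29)2L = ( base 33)2D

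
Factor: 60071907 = 3^1*7^1*2860567^1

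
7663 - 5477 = 2186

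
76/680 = 19/170 = 0.11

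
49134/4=12283 + 1/2 = 12283.50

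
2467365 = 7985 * 309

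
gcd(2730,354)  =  6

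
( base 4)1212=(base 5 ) 402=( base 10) 102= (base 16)66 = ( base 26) 3O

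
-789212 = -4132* 191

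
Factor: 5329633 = 19^1*  280507^1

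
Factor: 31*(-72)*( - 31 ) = 69192=2^3*3^2*31^2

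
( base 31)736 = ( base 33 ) 68s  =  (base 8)15252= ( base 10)6826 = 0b1101010101010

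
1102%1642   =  1102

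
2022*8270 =16721940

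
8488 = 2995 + 5493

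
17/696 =17/696= 0.02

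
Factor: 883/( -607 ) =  - 607^( - 1)*883^1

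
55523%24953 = 5617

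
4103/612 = 6 + 431/612= 6.70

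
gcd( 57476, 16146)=2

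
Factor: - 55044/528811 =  - 2^2*3^2*11^1*139^1*528811^( - 1) 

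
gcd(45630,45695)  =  65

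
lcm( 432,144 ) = 432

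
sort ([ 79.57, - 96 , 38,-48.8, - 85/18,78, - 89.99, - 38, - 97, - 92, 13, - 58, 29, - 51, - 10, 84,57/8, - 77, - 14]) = [ - 97,  -  96, - 92, -89.99 , - 77, - 58, - 51, - 48.8, - 38,-14,- 10, - 85/18, 57/8,13, 29 , 38 , 78,79.57, 84]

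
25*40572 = 1014300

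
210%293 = 210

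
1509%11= 2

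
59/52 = 59/52=1.13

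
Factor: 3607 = 3607^1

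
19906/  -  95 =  - 19906/95 = - 209.54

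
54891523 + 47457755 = 102349278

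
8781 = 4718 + 4063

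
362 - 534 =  - 172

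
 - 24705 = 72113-96818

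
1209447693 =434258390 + 775189303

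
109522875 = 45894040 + 63628835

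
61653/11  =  5604 + 9/11 = 5604.82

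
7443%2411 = 210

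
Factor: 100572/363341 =2^2*3^1*11^( - 1 ) *17^1*67^( - 1 )=204/737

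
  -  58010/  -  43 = 1349  +  3/43 = 1349.07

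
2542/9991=2542/9991 =0.25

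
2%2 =0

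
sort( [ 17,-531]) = [ - 531,17 ] 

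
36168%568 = 384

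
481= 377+104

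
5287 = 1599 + 3688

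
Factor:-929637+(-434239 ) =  - 2^2 * 17^1 *31^1*647^1= - 1363876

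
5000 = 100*50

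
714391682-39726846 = 674664836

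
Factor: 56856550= 2^1*5^2*19^1*97^1*617^1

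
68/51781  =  68/51781 = 0.00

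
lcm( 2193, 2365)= 120615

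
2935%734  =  733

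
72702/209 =72702/209 = 347.86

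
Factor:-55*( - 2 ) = 110 = 2^1*5^1*11^1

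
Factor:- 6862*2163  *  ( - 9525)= 2^1*3^2*5^2*7^1*47^1*73^1*103^1*127^1 = 141374869650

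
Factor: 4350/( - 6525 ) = -2/3  =  -  2^1*3^( - 1 )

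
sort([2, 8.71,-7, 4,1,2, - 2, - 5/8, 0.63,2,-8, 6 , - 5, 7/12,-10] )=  [ - 10, - 8, - 7, - 5, - 2, - 5/8, 7/12,  0.63,1, 2,2, 2, 4, 6, 8.71 ] 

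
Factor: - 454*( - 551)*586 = 146590244 =2^2*19^1*29^1*227^1*293^1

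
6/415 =6/415 = 0.01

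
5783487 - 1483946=4299541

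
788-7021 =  - 6233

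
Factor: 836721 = 3^2*31^1 * 2999^1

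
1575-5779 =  - 4204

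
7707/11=700+7/11 = 700.64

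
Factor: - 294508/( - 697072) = 73627/174268  =  2^( - 2)*17^1*19^( -1 )*61^1*71^1*2293^( - 1 )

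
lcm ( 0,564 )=0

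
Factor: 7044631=11^1 * 640421^1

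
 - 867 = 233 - 1100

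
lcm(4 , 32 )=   32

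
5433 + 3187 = 8620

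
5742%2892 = 2850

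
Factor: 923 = 13^1*71^1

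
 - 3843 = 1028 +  - 4871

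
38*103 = 3914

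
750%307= 136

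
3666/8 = 1833/4= 458.25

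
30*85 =2550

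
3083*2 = 6166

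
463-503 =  - 40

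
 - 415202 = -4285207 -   -  3870005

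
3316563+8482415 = 11798978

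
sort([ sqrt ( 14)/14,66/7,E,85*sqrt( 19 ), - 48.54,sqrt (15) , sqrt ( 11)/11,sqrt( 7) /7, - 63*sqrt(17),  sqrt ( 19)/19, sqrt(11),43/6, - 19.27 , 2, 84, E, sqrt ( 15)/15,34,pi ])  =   [ - 63*sqrt( 17 ), - 48.54, - 19.27,sqrt( 19)/19, sqrt(15)/15,sqrt(14) /14,sqrt (11)/11,sqrt ( 7)/7,2, E, E,  pi,sqrt(11 ),sqrt( 15),43/6,66/7 , 34,84 , 85*sqrt( 19) ] 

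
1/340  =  1/340 = 0.00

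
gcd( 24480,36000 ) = 1440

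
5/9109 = 5/9109 = 0.00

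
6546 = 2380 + 4166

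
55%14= 13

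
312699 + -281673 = 31026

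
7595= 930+6665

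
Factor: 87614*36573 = 3204306822 = 2^1*3^1*71^1*73^1* 167^1*617^1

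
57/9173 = 57/9173 = 0.01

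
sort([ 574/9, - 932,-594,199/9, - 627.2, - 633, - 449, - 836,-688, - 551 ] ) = [ - 932, - 836, - 688, - 633, - 627.2, - 594, - 551, - 449, 199/9,574/9]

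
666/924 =111/154  =  0.72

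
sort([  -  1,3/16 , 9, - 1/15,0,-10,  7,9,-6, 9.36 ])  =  [- 10,-6, - 1, - 1/15, 0,3/16, 7,  9,9,9.36 ]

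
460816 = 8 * 57602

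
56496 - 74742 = - 18246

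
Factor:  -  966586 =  - 2^1 *17^1*28429^1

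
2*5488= 10976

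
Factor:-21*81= - 1701 = - 3^5*7^1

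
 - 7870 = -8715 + 845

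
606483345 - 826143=605657202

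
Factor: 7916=2^2*1979^1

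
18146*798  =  14480508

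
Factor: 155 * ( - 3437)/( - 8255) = 7^1*13^( - 1)*31^1*127^(- 1 )*491^1 = 106547/1651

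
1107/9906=369/3302=0.11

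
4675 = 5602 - 927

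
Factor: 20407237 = 4079^1*5003^1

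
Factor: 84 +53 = 137^1 = 137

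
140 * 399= 55860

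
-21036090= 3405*(-6178 ) 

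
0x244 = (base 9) 714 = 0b1001000100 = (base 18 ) 1E4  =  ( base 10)580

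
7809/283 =27 + 168/283 = 27.59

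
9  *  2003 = 18027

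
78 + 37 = 115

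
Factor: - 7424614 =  - 2^1*17^1*218371^1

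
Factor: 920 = 2^3*5^1*23^1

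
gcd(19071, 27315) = 9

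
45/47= 45/47 = 0.96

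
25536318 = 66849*382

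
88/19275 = 88/19275 = 0.00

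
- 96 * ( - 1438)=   138048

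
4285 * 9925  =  42528625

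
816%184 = 80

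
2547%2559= 2547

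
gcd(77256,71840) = 8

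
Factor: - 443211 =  - 3^1*157^1* 941^1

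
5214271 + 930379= 6144650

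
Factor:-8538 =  - 2^1*3^1 * 1423^1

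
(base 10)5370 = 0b1010011111010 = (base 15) 18d0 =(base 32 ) 57q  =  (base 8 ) 12372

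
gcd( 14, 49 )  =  7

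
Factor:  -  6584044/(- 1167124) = 7^(- 1 )*29^1 * 73^(-1)*211^1 * 269^1*571^(  -  1) = 1646011/291781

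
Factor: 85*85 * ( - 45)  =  - 3^2*5^3*17^2 = - 325125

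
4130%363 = 137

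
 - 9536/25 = - 382 + 14/25 = -381.44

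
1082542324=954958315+127584009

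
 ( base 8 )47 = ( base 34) 15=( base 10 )39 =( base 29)1a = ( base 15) 29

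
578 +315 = 893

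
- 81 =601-682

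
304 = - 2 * ( - 152)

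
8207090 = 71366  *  115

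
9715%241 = 75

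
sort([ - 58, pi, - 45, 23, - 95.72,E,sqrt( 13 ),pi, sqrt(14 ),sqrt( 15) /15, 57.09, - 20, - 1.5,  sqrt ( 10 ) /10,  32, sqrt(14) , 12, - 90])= [ - 95.72, - 90, - 58, - 45,-20,-1.5,  sqrt( 15 )/15, sqrt(10)/10, E,pi, pi, sqrt( 13 ),sqrt( 14),sqrt(14 ), 12,23, 32, 57.09] 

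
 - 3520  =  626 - 4146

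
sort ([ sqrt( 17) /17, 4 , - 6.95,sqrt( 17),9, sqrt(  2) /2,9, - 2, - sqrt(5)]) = [  -  6.95, - sqrt( 5 ), - 2, sqrt( 17 ) /17, sqrt( 2) /2,4, sqrt( 17), 9 , 9 ] 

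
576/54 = 10 + 2/3 = 10.67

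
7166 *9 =64494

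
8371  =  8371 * 1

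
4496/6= 2248/3 = 749.33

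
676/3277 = 676/3277 = 0.21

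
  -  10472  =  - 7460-3012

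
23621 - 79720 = -56099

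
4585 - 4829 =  - 244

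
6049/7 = 864  +  1/7 = 864.14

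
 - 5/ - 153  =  5/153 = 0.03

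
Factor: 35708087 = 19^1*311^1*6043^1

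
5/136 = 5/136 = 0.04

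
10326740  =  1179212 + 9147528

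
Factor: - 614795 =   -  5^1*41^1*2999^1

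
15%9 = 6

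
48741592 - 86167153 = -37425561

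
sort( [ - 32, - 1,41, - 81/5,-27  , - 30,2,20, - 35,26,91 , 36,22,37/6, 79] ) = [ - 35, - 32, - 30 , - 27, - 81/5, - 1, 2, 37/6,20, 22,26, 36, 41,79, 91 ]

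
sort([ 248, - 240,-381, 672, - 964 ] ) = [ - 964, - 381, - 240, 248, 672]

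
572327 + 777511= 1349838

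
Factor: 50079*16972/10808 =212485197/2702 = 2^(-1 )*3^1*7^(-1 )*193^(  -  1)* 4243^1*16693^1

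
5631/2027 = 2 + 1577/2027 = 2.78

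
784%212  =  148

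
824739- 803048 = 21691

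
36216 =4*9054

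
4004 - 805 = 3199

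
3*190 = 570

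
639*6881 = 4396959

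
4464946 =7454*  599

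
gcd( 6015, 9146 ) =1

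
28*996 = 27888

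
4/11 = 4/11 = 0.36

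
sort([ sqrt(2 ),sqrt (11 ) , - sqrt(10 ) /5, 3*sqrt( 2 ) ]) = [- sqrt ( 10 )/5,sqrt ( 2), sqrt ( 11),3*sqrt (2) ] 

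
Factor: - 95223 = -3^1*31741^1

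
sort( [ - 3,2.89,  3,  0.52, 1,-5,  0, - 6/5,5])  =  [ -5,  -  3, - 6/5,0,0.52,1,  2.89,3,  5]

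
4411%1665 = 1081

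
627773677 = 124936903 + 502836774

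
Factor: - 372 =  - 2^2 * 3^1 * 31^1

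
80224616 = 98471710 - 18247094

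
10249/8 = 10249/8 =1281.12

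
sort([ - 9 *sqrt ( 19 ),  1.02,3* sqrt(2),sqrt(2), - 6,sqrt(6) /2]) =[ -9 * sqrt( 19 ), - 6,1.02,sqrt(6) /2, sqrt( 2), 3*sqrt( 2)]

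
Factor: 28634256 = 2^4*3^3*7^1 *17^1*557^1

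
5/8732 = 5/8732 = 0.00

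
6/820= 3/410 = 0.01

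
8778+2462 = 11240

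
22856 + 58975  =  81831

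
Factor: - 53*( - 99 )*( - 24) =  - 125928= -2^3*3^3*11^1 * 53^1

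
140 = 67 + 73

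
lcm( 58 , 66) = 1914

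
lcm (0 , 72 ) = 0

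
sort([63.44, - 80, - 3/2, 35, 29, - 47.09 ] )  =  [ - 80, - 47.09,-3/2, 29,35, 63.44 ]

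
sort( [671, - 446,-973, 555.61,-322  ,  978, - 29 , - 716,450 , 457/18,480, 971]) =[ - 973,-716, - 446,-322, - 29, 457/18, 450, 480, 555.61, 671, 971, 978] 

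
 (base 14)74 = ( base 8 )146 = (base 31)39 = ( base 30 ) 3C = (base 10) 102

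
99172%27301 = 17269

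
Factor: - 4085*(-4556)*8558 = 2^3  *5^1*11^1*17^1*19^1*43^1*67^1*389^1 = 159275163080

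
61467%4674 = 705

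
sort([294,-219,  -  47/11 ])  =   [ - 219, - 47/11,  294]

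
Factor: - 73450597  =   - 11^1 * 6677327^1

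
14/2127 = 14/2127 = 0.01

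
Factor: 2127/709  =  3 = 3^1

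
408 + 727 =1135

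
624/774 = 104/129 = 0.81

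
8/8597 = 8/8597 = 0.00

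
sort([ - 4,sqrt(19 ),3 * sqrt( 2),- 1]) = [-4, - 1,3*sqrt( 2 ), sqrt(19) ]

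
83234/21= 83234/21 = 3963.52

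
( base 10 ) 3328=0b110100000000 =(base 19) 943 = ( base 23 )66g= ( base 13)1690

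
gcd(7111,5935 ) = 1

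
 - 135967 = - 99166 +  - 36801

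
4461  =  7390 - 2929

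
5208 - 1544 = 3664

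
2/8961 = 2/8961 = 0.00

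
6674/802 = 3337/401 = 8.32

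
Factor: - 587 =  - 587^1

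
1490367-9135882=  - 7645515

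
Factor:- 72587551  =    -  29^2*86311^1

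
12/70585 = 12/70585 = 0.00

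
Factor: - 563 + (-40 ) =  - 603=-3^2*67^1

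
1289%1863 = 1289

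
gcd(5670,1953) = 63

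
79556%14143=8841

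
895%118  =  69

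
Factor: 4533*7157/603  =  10814227/201 = 3^( -1)*17^1*67^( - 1 )*421^1 * 1511^1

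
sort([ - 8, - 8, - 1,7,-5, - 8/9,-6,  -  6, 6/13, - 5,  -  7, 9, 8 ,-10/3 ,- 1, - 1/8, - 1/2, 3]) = [-8, - 8, - 7, -6,-6, - 5 ,-5,-10/3 , - 1, - 1,-8/9, - 1/2 ,  -  1/8 , 6/13,3, 7, 8,9]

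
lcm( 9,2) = 18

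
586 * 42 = 24612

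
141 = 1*141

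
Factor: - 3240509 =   -  47^1 *68947^1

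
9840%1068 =228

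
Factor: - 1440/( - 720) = 2^1 = 2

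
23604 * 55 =1298220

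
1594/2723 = 1594/2723 = 0.59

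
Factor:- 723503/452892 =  - 2^( - 2 )*3^(-1) * 17^1 *47^( -1 ) * 53^1 = - 901/564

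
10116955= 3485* 2903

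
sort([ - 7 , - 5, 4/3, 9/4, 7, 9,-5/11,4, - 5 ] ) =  [ - 7,-5, - 5, - 5/11, 4/3, 9/4,4, 7, 9 ] 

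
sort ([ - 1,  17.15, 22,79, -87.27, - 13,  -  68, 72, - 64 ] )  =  [ - 87.27,-68 , - 64, - 13, - 1,17.15,22, 72 , 79]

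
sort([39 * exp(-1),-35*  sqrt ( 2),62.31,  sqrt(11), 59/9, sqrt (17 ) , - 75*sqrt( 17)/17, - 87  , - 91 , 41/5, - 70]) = [ - 91, - 87, - 70,  -  35 * sqrt(2 ), -75*sqrt( 17)/17,sqrt(11), sqrt (17 ), 59/9,41/5,39 * exp( - 1) , 62.31 ]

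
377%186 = 5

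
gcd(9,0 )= 9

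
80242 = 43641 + 36601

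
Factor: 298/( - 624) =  - 2^( - 3)*3^( - 1 )*13^(  -  1 )*149^1  =  - 149/312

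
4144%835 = 804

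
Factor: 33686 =2^1*16843^1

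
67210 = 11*6110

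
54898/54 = 1016 + 17/27 = 1016.63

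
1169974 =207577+962397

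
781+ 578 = 1359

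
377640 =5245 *72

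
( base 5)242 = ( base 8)110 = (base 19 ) 3f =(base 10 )72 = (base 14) 52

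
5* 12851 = 64255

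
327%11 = 8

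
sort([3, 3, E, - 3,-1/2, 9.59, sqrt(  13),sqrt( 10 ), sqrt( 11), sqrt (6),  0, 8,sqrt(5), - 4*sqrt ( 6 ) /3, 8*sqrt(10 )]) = [ - 4*sqrt( 6 )/3,- 3, - 1/2, 0, sqrt( 5), sqrt(6 ),E, 3, 3,sqrt(10), sqrt( 11 ),sqrt(13 ), 8,9.59, 8*sqrt( 10)]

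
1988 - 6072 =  - 4084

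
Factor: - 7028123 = - 17^1*331^1*1249^1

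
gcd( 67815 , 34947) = 99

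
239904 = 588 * 408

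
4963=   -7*( - 709)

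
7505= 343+7162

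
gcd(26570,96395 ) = 5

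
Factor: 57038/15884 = 2^( - 1)*11^( - 1) * 79^1 = 79/22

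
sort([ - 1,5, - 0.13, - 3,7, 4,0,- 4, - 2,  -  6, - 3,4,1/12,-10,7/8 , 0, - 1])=[ - 10  , - 6, - 4,-3,-3, - 2,  -  1, - 1 ,-0.13, 0,0, 1/12,7/8,4, 4,5, 7]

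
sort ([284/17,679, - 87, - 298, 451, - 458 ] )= [ - 458, -298, - 87,284/17, 451,679]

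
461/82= 5  +  51/82=5.62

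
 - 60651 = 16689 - 77340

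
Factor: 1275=3^1*5^2*17^1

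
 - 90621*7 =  - 634347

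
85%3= 1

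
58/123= 58/123 = 0.47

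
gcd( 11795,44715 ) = 5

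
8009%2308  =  1085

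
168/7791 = 8/371 = 0.02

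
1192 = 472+720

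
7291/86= 84 + 67/86= 84.78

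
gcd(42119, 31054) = 1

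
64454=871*74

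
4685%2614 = 2071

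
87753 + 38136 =125889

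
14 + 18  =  32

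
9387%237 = 144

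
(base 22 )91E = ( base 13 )1ccb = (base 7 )15543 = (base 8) 10450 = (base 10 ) 4392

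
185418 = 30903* 6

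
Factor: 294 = 2^1*3^1*7^2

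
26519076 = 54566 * 486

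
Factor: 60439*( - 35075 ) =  - 5^2 * 19^1 * 23^1 * 61^1*3181^1 = - 2119897925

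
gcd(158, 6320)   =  158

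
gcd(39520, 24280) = 40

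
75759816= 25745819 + 50013997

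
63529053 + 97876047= 161405100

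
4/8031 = 4/8031 = 0.00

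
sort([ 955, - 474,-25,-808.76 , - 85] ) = [  -  808.76, - 474 , - 85, - 25,955]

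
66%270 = 66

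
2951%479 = 77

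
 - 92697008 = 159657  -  92856665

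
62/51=62/51 = 1.22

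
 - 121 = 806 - 927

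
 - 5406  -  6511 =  - 11917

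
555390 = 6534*85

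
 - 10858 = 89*(  -  122)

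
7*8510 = 59570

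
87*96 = 8352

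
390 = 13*30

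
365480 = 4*91370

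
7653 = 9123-1470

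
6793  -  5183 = 1610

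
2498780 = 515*4852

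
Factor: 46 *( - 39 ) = -1794 = - 2^1*3^1*13^1 * 23^1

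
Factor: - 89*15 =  - 3^1 *5^1*89^1 = -1335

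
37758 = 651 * 58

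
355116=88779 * 4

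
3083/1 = 3083 = 3083.00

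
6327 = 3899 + 2428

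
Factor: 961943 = 961943^1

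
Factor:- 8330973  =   - 3^1*7^1* 396713^1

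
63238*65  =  4110470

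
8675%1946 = 891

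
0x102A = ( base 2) 1000000101010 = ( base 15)135d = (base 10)4138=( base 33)3QD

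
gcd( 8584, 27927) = 29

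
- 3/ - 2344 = 3/2344 = 0.00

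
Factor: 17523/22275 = 59/75 = 3^( - 1 ) *5^( - 2)*59^1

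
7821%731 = 511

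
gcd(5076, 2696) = 4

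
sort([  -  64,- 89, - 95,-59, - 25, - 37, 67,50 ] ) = [ -95,-89, -64, - 59, - 37,-25, 50, 67]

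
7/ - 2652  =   - 1+2645/2652=- 0.00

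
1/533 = 1/533= 0.00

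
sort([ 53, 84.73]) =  [ 53,84.73 ] 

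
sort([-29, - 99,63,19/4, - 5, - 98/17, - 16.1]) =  [ - 99, - 29,  -  16.1, -98/17, - 5, 19/4,63 ]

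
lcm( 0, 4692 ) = 0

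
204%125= 79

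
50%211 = 50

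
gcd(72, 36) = 36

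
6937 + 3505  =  10442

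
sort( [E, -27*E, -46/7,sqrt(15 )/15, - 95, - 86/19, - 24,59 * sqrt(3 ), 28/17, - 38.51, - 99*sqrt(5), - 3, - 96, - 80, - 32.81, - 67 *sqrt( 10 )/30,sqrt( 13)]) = [-99*sqrt( 5), - 96, - 95, - 80,-27*E,-38.51, - 32.81, - 24, - 67*sqrt(10 )/30, - 46/7, -86/19,-3, sqrt( 15)/15, 28/17,E,sqrt( 13), 59*sqrt(3)]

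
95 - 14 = 81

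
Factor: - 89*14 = -2^1*7^1*89^1 =-1246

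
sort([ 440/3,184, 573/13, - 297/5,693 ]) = [ - 297/5,573/13,440/3,  184, 693 ] 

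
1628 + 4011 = 5639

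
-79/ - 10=7 + 9/10 = 7.90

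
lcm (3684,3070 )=18420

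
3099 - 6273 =-3174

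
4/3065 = 4/3065 = 0.00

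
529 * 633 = 334857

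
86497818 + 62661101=149158919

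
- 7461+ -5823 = - 13284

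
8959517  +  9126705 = 18086222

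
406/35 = 11 + 3/5 =11.60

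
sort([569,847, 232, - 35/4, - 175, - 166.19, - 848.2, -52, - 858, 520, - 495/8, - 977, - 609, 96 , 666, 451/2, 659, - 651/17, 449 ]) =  [ - 977, - 858,-848.2, - 609 , - 175, - 166.19 , - 495/8,  -  52, - 651/17 , - 35/4,  96,451/2, 232, 449, 520 , 569, 659,666,847]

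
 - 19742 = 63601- 83343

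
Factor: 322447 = 89^1 * 3623^1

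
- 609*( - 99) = 60291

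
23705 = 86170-62465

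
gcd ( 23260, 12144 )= 4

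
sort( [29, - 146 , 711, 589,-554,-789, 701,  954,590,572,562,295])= [-789 ,  -  554 , - 146,29,  295,562, 572 , 589,590,701,711, 954]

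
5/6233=5/6233 = 0.00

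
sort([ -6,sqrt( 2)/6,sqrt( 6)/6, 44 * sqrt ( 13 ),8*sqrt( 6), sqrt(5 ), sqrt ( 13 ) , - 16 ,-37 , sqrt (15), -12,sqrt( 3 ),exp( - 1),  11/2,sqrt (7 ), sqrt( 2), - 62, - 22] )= [-62,  -  37,- 22, - 16, - 12,  -  6,sqrt (2) /6, exp ( - 1), sqrt (6)/6,sqrt(2 ),sqrt(3),  sqrt( 5 ), sqrt( 7), sqrt(13 ),sqrt( 15 ),11/2, 8*sqrt( 6 ), 44 * sqrt( 13)]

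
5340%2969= 2371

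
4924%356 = 296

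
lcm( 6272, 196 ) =6272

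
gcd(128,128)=128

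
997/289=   3 + 130/289 = 3.45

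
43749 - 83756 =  - 40007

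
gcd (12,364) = 4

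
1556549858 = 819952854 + 736597004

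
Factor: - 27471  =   - 3^1 * 9157^1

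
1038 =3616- 2578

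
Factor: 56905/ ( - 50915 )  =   - 17^( - 1)*19^1 = -  19/17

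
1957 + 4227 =6184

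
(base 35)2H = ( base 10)87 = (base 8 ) 127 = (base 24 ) 3f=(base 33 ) 2L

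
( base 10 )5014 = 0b1001110010110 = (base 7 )20422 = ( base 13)2389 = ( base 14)1b82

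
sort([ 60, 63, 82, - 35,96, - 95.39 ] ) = [ - 95.39, - 35,  60, 63,82, 96 ] 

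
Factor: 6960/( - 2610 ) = -2^3 *3^ ( - 1) = - 8/3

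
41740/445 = 93+71/89 = 93.80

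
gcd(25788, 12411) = 21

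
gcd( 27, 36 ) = 9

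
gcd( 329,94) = 47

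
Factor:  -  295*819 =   -  3^2*5^1*7^1 * 13^1 *59^1= - 241605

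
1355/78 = 1355/78 = 17.37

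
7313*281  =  2054953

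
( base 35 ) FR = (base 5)4202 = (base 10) 552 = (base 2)1000101000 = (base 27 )KC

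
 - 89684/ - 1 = 89684/1 = 89684.00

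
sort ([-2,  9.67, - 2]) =[ - 2,-2, 9.67]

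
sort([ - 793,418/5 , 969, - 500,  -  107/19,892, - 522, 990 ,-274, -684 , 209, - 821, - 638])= [ -821,-793, - 684,-638,-522, - 500,-274, - 107/19, 418/5,209, 892, 969,990]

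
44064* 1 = 44064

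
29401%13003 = 3395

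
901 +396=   1297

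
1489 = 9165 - 7676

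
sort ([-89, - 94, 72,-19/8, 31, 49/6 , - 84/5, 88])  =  [ - 94, - 89 , - 84/5, - 19/8 , 49/6,31 , 72  ,  88 ]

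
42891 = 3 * 14297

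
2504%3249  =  2504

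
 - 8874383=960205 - 9834588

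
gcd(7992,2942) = 2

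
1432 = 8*179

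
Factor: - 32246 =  - 2^1*23^1*701^1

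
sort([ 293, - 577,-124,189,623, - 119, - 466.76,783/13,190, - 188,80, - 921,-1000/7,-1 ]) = [ - 921, - 577 , -466.76, - 188, - 1000/7, - 124, - 119,- 1,783/13, 80 , 189,190,293,623 ] 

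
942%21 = 18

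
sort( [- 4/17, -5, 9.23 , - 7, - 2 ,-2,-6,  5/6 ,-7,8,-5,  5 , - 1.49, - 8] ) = [ - 8, - 7, - 7, - 6, - 5, - 5 , - 2,-2 ,- 1.49 ,-4/17,5/6,5 , 8, 9.23 ]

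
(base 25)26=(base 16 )38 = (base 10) 56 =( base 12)48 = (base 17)35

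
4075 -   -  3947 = 8022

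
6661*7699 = 51283039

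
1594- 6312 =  - 4718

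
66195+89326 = 155521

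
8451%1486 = 1021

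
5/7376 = 5/7376 = 0.00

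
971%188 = 31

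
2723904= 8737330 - 6013426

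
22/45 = 22/45 = 0.49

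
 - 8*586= - 4688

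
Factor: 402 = 2^1 * 3^1*67^1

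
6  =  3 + 3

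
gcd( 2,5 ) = 1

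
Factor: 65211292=2^2 * 16302823^1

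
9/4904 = 9/4904=0.00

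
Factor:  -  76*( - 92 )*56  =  2^7*7^1*19^1*23^1 = 391552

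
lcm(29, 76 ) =2204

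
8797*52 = 457444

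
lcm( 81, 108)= 324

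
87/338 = 87/338 = 0.26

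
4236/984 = 353/82 = 4.30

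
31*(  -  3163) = -98053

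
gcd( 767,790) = 1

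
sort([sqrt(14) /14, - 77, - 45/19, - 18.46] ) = [ - 77,  -  18.46, - 45/19, sqrt(14) /14]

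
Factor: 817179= 3^1*11^1*24763^1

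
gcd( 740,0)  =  740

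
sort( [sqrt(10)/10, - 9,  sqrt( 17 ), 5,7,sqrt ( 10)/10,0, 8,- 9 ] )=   [ - 9, - 9, 0,  sqrt( 10 )/10,sqrt(10)/10 , sqrt(17), 5,7,8 ]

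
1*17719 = 17719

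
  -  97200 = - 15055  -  82145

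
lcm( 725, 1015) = 5075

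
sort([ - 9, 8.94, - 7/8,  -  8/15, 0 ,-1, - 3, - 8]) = [ - 9, - 8, - 3, - 1, - 7/8,-8/15, 0, 8.94]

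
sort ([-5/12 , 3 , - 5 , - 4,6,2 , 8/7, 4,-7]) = [ - 7, - 5, - 4, - 5/12, 8/7,2, 3,4, 6] 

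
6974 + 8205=15179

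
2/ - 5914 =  - 1/2957 = -0.00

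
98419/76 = 98419/76 = 1294.99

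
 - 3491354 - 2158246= - 5649600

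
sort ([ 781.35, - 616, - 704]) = [- 704, - 616,781.35]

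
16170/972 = 16 + 103/162 = 16.64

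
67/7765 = 67/7765 = 0.01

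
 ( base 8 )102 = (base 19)39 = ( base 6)150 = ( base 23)2k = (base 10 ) 66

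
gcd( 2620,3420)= 20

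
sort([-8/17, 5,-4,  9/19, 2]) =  [-4,  -  8/17,9/19,2,5]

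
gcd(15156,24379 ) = 1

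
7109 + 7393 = 14502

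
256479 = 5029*51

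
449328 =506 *888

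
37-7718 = -7681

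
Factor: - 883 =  - 883^1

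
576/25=576/25  =  23.04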